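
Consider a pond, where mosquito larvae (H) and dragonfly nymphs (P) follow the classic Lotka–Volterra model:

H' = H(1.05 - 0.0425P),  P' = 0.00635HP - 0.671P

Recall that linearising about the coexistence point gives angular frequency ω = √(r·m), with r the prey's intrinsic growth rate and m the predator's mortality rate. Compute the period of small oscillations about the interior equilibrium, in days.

T ≈ 7.49 days

Here r = 1.05 and m = 0.671, so r·m = 0.705.
ω = √0.705 = 0.839 per day, hence T = 2π/ω ≈ 7.49 days.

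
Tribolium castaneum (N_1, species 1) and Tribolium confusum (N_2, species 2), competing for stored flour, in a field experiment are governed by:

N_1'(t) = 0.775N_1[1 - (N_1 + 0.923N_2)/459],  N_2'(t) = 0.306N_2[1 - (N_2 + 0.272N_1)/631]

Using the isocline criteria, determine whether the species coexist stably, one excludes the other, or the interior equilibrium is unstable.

species 2 excludes species 1

Compare the nullcline intercepts: K1/α12 = 459/0.923 = 497 < K2 = 631; K2/α21 = 631/0.272 = 2320 > K1 = 459.
Since the inequalities point opposite ways, species 2 can invade but species 1 cannot.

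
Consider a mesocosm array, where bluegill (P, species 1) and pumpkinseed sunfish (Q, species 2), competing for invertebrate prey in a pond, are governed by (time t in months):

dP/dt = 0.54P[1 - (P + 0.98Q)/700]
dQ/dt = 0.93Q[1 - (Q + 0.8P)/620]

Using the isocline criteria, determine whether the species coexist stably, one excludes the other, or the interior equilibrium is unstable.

Compare the nullcline intercepts: K1/α12 = 700/0.98 = 714 > K2 = 620; K2/α21 = 620/0.8 = 775 > K1 = 700.
Since both inequalities hold, each species can invade when rare, so the interior equilibrium is stable.

stable coexistence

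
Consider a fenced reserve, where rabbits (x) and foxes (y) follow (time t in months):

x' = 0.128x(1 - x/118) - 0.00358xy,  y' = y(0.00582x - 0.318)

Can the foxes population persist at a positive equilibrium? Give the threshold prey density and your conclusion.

The predator equation gives dy/dt > 0 only when x > 0.318/0.00582 = 54.6.
Without the predator, x → K = 118. Since 118 > 54.6, the predator can invade and persist.

Threshold x = 54.6; K > 54.6, so yes, the predator persists.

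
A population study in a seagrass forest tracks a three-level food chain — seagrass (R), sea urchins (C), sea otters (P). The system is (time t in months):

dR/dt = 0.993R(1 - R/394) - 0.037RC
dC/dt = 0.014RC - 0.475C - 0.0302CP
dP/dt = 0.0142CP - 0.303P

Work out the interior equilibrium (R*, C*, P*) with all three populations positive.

R* ≈ 80.7, C* ≈ 21.3, P* ≈ 21.7

From dP/dt = 0: 0.0142C* = 0.303, so C* = 21.3.
From dR/dt = 0: 0.993(1 - R*/394) = 0.037·21.3, giving R* = 394·(1 - 0.795) = 80.7.
From dC/dt = 0: 0.014·80.7 - 0.475 = 0.0302P*, so P* = 0.655/0.0302 = 21.7.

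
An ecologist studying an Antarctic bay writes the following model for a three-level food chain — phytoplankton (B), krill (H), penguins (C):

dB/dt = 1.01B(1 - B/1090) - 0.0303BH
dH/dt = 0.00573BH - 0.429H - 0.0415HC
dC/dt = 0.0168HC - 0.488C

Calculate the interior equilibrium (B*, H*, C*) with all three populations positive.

B* ≈ 140, H* ≈ 29, C* ≈ 9.01

From dC/dt = 0: 0.0168H* = 0.488, so H* = 29.
From dB/dt = 0: 1.01(1 - B*/1090) = 0.0303·29, giving B* = 1090·(1 - 0.871) = 140.
From dH/dt = 0: 0.00573·140 - 0.429 = 0.0415C*, so C* = 0.374/0.0415 = 9.01.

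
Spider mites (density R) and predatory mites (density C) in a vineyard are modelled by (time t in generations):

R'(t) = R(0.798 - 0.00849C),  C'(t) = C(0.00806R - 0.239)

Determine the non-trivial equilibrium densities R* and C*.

Set dC/dt = 0 with C > 0: 0.00806R - 0.239 = 0, so R* = 0.239/0.00806 = 29.7.
Set dR/dt = 0 with R > 0: 0.798 - 0.00849C = 0, so C* = 0.798/0.00849 = 94.

R* ≈ 29.7, C* ≈ 94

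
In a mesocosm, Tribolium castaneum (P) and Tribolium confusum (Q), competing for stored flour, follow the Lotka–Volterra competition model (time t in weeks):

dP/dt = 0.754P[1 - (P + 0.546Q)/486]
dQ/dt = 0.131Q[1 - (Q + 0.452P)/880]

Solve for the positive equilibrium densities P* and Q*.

P* ≈ 7.33, Q* ≈ 877

Setting both brackets to zero gives the nullclines P + 0.546Q = 486 and 0.452P + Q = 880.
Substituting Q = 880 - 0.452P into the first: P(1 - 0.546·0.452) = 486 - 0.546·880.
So P* = 5.52/0.753 = 7.33, and then Q* = 880 - 0.452·7.33 = 877.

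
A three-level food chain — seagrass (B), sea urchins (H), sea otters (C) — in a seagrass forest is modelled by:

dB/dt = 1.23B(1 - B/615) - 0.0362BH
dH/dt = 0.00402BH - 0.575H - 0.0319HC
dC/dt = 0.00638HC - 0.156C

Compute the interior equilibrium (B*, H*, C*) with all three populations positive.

B* ≈ 172, H* ≈ 24.5, C* ≈ 3.7

From dC/dt = 0: 0.00638H* = 0.156, so H* = 24.5.
From dB/dt = 0: 1.23(1 - B*/615) = 0.0362·24.5, giving B* = 615·(1 - 0.72) = 172.
From dH/dt = 0: 0.00402·172 - 0.575 = 0.0319C*, so C* = 0.118/0.0319 = 3.7.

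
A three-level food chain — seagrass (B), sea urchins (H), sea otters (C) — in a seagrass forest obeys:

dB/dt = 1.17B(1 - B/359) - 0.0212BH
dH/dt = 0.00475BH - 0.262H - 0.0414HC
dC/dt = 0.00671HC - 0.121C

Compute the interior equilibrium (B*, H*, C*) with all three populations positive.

B* ≈ 242, H* ≈ 18, C* ≈ 21.4

From dC/dt = 0: 0.00671H* = 0.121, so H* = 18.
From dB/dt = 0: 1.17(1 - B*/359) = 0.0212·18, giving B* = 359·(1 - 0.327) = 242.
From dH/dt = 0: 0.00475·242 - 0.262 = 0.0414C*, so C* = 0.886/0.0414 = 21.4.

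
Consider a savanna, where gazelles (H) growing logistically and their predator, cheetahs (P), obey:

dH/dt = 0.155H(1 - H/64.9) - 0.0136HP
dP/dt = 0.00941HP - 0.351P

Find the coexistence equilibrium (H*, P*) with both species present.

H* ≈ 37.3, P* ≈ 4.85

From dP/dt = 0 with P > 0: 0.00941H* = 0.351, so H* = 37.3.
Substitute into dH/dt = 0: 0.155(1 - 37.3/64.9) = 0.0136P*.
The bracket is 0.425, giving P* = 0.0659/0.0136 = 4.85.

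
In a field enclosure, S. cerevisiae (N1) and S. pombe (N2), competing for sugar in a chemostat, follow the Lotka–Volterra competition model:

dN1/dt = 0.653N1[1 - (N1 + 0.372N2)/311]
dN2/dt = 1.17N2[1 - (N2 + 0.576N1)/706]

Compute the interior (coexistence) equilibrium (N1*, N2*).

N1* ≈ 61.6, N2* ≈ 671

Setting both brackets to zero gives the nullclines N1 + 0.372N2 = 311 and 0.576N1 + N2 = 706.
Substituting N2 = 706 - 0.576N1 into the first: N1(1 - 0.372·0.576) = 311 - 0.372·706.
So N1* = 48.4/0.786 = 61.6, and then N2* = 706 - 0.576·61.6 = 671.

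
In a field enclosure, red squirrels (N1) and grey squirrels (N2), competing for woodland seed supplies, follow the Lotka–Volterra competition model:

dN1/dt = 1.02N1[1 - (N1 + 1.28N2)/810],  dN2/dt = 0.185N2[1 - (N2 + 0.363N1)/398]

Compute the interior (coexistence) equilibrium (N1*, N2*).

N1* ≈ 561, N2* ≈ 194

Setting both brackets to zero gives the nullclines N1 + 1.28N2 = 810 and 0.363N1 + N2 = 398.
Substituting N2 = 398 - 0.363N1 into the first: N1(1 - 1.28·0.363) = 810 - 1.28·398.
So N1* = 301/0.535 = 561, and then N2* = 398 - 0.363·561 = 194.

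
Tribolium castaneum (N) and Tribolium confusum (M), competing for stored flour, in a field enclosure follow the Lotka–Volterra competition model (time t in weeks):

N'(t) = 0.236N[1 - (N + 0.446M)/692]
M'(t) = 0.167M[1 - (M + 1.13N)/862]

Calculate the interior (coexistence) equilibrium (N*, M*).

Setting both brackets to zero gives the nullclines N + 0.446M = 692 and 1.13N + M = 862.
Substituting M = 862 - 1.13N into the first: N(1 - 0.446·1.13) = 692 - 0.446·862.
So N* = 308/0.496 = 620, and then M* = 862 - 1.13·620 = 161.

N* ≈ 620, M* ≈ 161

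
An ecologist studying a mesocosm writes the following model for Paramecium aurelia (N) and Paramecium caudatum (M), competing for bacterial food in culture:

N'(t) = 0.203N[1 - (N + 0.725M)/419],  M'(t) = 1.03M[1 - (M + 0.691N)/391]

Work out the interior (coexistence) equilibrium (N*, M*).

Setting both brackets to zero gives the nullclines N + 0.725M = 419 and 0.691N + M = 391.
Substituting M = 391 - 0.691N into the first: N(1 - 0.725·0.691) = 419 - 0.725·391.
So N* = 136/0.499 = 272, and then M* = 391 - 0.691·272 = 203.

N* ≈ 272, M* ≈ 203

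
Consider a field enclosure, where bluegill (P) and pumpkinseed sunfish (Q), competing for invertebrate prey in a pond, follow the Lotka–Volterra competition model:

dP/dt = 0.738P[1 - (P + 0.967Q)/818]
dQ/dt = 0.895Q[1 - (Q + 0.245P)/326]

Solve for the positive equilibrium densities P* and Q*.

Setting both brackets to zero gives the nullclines P + 0.967Q = 818 and 0.245P + Q = 326.
Substituting Q = 326 - 0.245P into the first: P(1 - 0.967·0.245) = 818 - 0.967·326.
So P* = 503/0.763 = 659, and then Q* = 326 - 0.245·659 = 165.

P* ≈ 659, Q* ≈ 165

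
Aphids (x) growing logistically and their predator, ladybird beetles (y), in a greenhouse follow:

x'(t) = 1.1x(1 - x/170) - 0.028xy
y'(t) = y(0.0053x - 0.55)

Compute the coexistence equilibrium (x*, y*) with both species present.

x* ≈ 104, y* ≈ 15.3

From dy/dt = 0 with y > 0: 0.0053x* = 0.55, so x* = 104.
Substitute into dx/dt = 0: 1.1(1 - 104/170) = 0.028y*.
The bracket is 0.39, giving y* = 0.429/0.028 = 15.3.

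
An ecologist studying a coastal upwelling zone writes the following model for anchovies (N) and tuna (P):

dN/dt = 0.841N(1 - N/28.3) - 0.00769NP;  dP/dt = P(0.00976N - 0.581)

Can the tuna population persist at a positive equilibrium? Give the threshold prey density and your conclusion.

Threshold N = 59.5; K < 59.5, so no, the predator goes extinct.

The predator equation gives dP/dt > 0 only when N > 0.581/0.00976 = 59.5.
Without the predator, N → K = 28.3. Since 28.3 < 59.5, the predator cannot invade.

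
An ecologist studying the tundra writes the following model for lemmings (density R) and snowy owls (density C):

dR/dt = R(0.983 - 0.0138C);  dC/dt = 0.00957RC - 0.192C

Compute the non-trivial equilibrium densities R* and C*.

Set dC/dt = 0 with C > 0: 0.00957R - 0.192 = 0, so R* = 0.192/0.00957 = 20.1.
Set dR/dt = 0 with R > 0: 0.983 - 0.0138C = 0, so C* = 0.983/0.0138 = 71.2.

R* ≈ 20.1, C* ≈ 71.2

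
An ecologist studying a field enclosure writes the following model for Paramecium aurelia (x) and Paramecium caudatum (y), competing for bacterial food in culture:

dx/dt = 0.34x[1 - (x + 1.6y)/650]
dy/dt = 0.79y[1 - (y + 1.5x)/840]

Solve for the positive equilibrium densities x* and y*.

Setting both brackets to zero gives the nullclines x + 1.6y = 650 and 1.5x + y = 840.
Substituting y = 840 - 1.5x into the first: x(1 - 1.6·1.5) = 650 - 1.6·840.
So x* = -694/-1.4 = 496, and then y* = 840 - 1.5·496 = 96.4.

x* ≈ 496, y* ≈ 96.4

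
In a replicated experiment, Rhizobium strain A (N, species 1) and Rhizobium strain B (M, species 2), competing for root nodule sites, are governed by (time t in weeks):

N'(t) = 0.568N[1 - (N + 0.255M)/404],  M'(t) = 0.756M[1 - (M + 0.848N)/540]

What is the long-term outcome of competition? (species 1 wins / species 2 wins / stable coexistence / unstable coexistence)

Compare the nullcline intercepts: K1/α12 = 404/0.255 = 1580 > K2 = 540; K2/α21 = 540/0.848 = 637 > K1 = 404.
Since both inequalities hold, each species can invade when rare, so the interior equilibrium is stable.

stable coexistence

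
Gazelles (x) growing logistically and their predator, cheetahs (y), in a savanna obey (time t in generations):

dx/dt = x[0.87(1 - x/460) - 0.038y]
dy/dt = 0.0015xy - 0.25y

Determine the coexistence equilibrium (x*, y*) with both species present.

From dy/dt = 0 with y > 0: 0.0015x* = 0.25, so x* = 167.
Substitute into dx/dt = 0: 0.87(1 - 167/460) = 0.038y*.
The bracket is 0.638, giving y* = 0.555/0.038 = 14.6.

x* ≈ 167, y* ≈ 14.6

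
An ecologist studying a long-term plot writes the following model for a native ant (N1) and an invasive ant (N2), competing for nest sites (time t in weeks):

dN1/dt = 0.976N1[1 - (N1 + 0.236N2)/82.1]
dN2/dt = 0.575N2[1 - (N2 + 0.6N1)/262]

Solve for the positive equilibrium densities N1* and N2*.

Setting both brackets to zero gives the nullclines N1 + 0.236N2 = 82.1 and 0.6N1 + N2 = 262.
Substituting N2 = 262 - 0.6N1 into the first: N1(1 - 0.236·0.6) = 82.1 - 0.236·262.
So N1* = 20.3/0.858 = 23.6, and then N2* = 262 - 0.6·23.6 = 248.

N1* ≈ 23.6, N2* ≈ 248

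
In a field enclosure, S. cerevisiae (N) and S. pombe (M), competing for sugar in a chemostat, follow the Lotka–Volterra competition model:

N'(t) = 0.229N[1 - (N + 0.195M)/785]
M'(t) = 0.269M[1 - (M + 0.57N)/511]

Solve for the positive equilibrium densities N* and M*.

N* ≈ 771, M* ≈ 71.5

Setting both brackets to zero gives the nullclines N + 0.195M = 785 and 0.57N + M = 511.
Substituting M = 511 - 0.57N into the first: N(1 - 0.195·0.57) = 785 - 0.195·511.
So N* = 685/0.889 = 771, and then M* = 511 - 0.57·771 = 71.5.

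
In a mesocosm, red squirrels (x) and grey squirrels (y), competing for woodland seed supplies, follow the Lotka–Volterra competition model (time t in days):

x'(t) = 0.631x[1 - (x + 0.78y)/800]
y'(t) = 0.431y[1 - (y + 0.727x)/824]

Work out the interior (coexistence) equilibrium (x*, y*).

x* ≈ 363, y* ≈ 560

Setting both brackets to zero gives the nullclines x + 0.78y = 800 and 0.727x + y = 824.
Substituting y = 824 - 0.727x into the first: x(1 - 0.78·0.727) = 800 - 0.78·824.
So x* = 157/0.433 = 363, and then y* = 824 - 0.727·363 = 560.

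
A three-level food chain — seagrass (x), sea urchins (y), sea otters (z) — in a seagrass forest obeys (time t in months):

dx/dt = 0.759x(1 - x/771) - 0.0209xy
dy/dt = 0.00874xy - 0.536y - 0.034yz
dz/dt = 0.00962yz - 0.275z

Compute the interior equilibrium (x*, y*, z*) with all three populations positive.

From dz/dt = 0: 0.00962y* = 0.275, so y* = 28.6.
From dx/dt = 0: 0.759(1 - x*/771) = 0.0209·28.6, giving x* = 771·(1 - 0.787) = 164.
From dy/dt = 0: 0.00874·164 - 0.536 = 0.034z*, so z* = 0.898/0.034 = 26.4.

x* ≈ 164, y* ≈ 28.6, z* ≈ 26.4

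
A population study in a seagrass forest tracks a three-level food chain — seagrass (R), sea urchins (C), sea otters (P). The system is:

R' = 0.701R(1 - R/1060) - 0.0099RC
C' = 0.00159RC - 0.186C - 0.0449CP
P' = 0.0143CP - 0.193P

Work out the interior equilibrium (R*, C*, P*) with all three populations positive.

From dP/dt = 0: 0.0143C* = 0.193, so C* = 13.5.
From dR/dt = 0: 0.701(1 - R*/1060) = 0.0099·13.5, giving R* = 1060·(1 - 0.191) = 858.
From dC/dt = 0: 0.00159·858 - 0.186 = 0.0449P*, so P* = 1.18/0.0449 = 26.2.

R* ≈ 858, C* ≈ 13.5, P* ≈ 26.2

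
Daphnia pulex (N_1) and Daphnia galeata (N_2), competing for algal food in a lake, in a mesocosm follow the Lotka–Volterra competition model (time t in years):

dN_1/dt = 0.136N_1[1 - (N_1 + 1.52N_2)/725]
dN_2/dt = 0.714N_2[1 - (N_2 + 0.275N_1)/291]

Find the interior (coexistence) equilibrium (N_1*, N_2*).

Setting both brackets to zero gives the nullclines N_1 + 1.52N_2 = 725 and 0.275N_1 + N_2 = 291.
Substituting N_2 = 291 - 0.275N_1 into the first: N_1(1 - 1.52·0.275) = 725 - 1.52·291.
So N_1* = 283/0.582 = 486, and then N_2* = 291 - 0.275·486 = 157.

N_1* ≈ 486, N_2* ≈ 157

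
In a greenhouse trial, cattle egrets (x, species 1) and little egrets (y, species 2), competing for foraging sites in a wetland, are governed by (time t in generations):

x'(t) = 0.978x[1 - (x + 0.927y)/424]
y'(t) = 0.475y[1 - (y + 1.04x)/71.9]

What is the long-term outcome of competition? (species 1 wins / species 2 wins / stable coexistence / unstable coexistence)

species 1 excludes species 2

Compare the nullcline intercepts: K1/α12 = 424/0.927 = 457 > K2 = 71.9; K2/α21 = 71.9/1.04 = 69.1 < K1 = 424.
Since the inequalities point opposite ways, species 1 can invade but species 2 cannot.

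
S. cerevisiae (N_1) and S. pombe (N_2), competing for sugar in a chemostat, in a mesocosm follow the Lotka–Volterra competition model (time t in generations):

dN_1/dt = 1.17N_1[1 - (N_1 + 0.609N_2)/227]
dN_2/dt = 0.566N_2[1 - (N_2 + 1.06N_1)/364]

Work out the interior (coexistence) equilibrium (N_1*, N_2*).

Setting both brackets to zero gives the nullclines N_1 + 0.609N_2 = 227 and 1.06N_1 + N_2 = 364.
Substituting N_2 = 364 - 1.06N_1 into the first: N_1(1 - 0.609·1.06) = 227 - 0.609·364.
So N_1* = 5.32/0.354 = 15, and then N_2* = 364 - 1.06·15 = 348.

N_1* ≈ 15, N_2* ≈ 348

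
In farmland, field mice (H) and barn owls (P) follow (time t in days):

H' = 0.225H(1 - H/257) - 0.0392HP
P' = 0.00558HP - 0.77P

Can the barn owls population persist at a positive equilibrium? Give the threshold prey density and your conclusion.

Threshold H = 138; K > 138, so yes, the predator persists.

The predator equation gives dP/dt > 0 only when H > 0.77/0.00558 = 138.
Without the predator, H → K = 257. Since 257 > 138, the predator can invade and persist.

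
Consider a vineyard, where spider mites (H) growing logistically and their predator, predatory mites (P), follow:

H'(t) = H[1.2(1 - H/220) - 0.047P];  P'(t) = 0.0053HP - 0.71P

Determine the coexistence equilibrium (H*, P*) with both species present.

H* ≈ 134, P* ≈ 9.99

From dP/dt = 0 with P > 0: 0.0053H* = 0.71, so H* = 134.
Substitute into dH/dt = 0: 1.2(1 - 134/220) = 0.047P*.
The bracket is 0.391, giving P* = 0.469/0.047 = 9.99.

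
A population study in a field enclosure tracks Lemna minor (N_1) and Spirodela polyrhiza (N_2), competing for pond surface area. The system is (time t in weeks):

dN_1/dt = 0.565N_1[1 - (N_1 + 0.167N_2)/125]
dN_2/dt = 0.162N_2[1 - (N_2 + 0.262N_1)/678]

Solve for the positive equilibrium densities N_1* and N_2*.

Setting both brackets to zero gives the nullclines N_1 + 0.167N_2 = 125 and 0.262N_1 + N_2 = 678.
Substituting N_2 = 678 - 0.262N_1 into the first: N_1(1 - 0.167·0.262) = 125 - 0.167·678.
So N_1* = 11.8/0.956 = 12.3, and then N_2* = 678 - 0.262·12.3 = 675.

N_1* ≈ 12.3, N_2* ≈ 675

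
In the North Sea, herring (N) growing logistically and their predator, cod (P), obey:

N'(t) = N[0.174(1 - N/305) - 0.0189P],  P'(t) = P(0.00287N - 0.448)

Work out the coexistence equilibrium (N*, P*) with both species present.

N* ≈ 156, P* ≈ 4.49

From dP/dt = 0 with P > 0: 0.00287N* = 0.448, so N* = 156.
Substitute into dN/dt = 0: 0.174(1 - 156/305) = 0.0189P*.
The bracket is 0.488, giving P* = 0.0849/0.0189 = 4.49.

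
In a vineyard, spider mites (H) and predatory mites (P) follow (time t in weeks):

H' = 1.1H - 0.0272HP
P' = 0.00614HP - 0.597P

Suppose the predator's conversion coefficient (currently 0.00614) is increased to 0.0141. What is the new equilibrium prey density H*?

At the interior fixed point, setting dP/dt = 0 with P > 0 fixes H* = (predator death rate)/(HP coefficient) — independent of the other coefficients.
With the change, H* = 0.597/0.0141 = 42.3; it falls from 97.2.

H* ≈ 42.3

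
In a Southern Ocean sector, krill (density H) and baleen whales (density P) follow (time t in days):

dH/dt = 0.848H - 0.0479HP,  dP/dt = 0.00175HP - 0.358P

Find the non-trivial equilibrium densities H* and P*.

Set dP/dt = 0 with P > 0: 0.00175H - 0.358 = 0, so H* = 0.358/0.00175 = 205.
Set dH/dt = 0 with H > 0: 0.848 - 0.0479P = 0, so P* = 0.848/0.0479 = 17.7.

H* ≈ 205, P* ≈ 17.7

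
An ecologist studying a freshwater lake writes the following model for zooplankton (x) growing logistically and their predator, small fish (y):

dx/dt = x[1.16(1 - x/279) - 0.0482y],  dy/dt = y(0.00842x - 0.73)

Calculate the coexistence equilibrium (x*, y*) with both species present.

From dy/dt = 0 with y > 0: 0.00842x* = 0.73, so x* = 86.7.
Substitute into dx/dt = 0: 1.16(1 - 86.7/279) = 0.0482y*.
The bracket is 0.689, giving y* = 0.8/0.0482 = 16.6.

x* ≈ 86.7, y* ≈ 16.6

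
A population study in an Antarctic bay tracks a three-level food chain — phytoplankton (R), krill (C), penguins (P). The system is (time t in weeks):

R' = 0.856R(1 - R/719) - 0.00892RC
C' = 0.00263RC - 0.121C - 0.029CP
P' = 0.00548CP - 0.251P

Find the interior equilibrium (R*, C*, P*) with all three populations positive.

R* ≈ 376, C* ≈ 45.8, P* ≈ 29.9

From dP/dt = 0: 0.00548C* = 0.251, so C* = 45.8.
From dR/dt = 0: 0.856(1 - R*/719) = 0.00892·45.8, giving R* = 719·(1 - 0.477) = 376.
From dC/dt = 0: 0.00263·376 - 0.121 = 0.029P*, so P* = 0.867/0.029 = 29.9.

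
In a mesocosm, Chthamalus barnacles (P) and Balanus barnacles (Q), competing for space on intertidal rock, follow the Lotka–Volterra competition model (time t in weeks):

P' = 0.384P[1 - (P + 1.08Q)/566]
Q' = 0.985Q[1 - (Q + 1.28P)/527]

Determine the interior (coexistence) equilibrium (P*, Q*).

Setting both brackets to zero gives the nullclines P + 1.08Q = 566 and 1.28P + Q = 527.
Substituting Q = 527 - 1.28P into the first: P(1 - 1.08·1.28) = 566 - 1.08·527.
So P* = -3.16/-0.382 = 8.26, and then Q* = 527 - 1.28·8.26 = 516.

P* ≈ 8.26, Q* ≈ 516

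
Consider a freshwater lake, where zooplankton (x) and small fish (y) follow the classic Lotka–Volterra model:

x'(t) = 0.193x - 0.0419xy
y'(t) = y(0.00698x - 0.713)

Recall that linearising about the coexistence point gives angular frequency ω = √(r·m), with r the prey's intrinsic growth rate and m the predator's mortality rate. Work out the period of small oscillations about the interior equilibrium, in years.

T ≈ 16.9 years

Here r = 0.193 and m = 0.713, so r·m = 0.138.
ω = √0.138 = 0.371 per year, hence T = 2π/ω ≈ 16.9 years.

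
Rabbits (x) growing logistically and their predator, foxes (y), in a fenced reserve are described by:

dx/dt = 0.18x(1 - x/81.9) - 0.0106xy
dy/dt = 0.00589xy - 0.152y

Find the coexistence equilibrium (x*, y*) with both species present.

From dy/dt = 0 with y > 0: 0.00589x* = 0.152, so x* = 25.8.
Substitute into dx/dt = 0: 0.18(1 - 25.8/81.9) = 0.0106y*.
The bracket is 0.685, giving y* = 0.123/0.0106 = 11.6.

x* ≈ 25.8, y* ≈ 11.6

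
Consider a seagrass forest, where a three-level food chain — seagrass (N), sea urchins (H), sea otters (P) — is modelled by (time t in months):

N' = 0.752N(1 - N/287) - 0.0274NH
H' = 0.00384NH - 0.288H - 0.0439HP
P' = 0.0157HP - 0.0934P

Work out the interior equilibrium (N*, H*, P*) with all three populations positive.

From dP/dt = 0: 0.0157H* = 0.0934, so H* = 5.95.
From dN/dt = 0: 0.752(1 - N*/287) = 0.0274·5.95, giving N* = 287·(1 - 0.217) = 225.
From dH/dt = 0: 0.00384·225 - 0.288 = 0.0439P*, so P* = 0.575/0.0439 = 13.1.

N* ≈ 225, H* ≈ 5.95, P* ≈ 13.1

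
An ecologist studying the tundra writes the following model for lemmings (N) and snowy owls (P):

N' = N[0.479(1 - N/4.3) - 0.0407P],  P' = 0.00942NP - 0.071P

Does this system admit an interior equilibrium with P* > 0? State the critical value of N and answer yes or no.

The predator equation gives dP/dt > 0 only when N > 0.071/0.00942 = 7.54.
Without the predator, N → K = 4.3. Since 4.3 < 7.54, the predator cannot invade.

Threshold N = 7.54; K < 7.54, so no, the predator goes extinct.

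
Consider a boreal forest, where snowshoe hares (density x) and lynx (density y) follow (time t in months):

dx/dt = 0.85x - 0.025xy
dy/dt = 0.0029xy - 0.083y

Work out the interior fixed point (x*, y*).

Set dy/dt = 0 with y > 0: 0.0029x - 0.083 = 0, so x* = 0.083/0.0029 = 28.6.
Set dx/dt = 0 with x > 0: 0.85 - 0.025y = 0, so y* = 0.85/0.025 = 34.

x* ≈ 28.6, y* ≈ 34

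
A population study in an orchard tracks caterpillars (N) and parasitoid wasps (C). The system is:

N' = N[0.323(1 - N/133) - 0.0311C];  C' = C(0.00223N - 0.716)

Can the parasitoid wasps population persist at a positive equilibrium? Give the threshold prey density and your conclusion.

Threshold N = 321; K < 321, so no, the predator goes extinct.

The predator equation gives dC/dt > 0 only when N > 0.716/0.00223 = 321.
Without the predator, N → K = 133. Since 133 < 321, the predator cannot invade.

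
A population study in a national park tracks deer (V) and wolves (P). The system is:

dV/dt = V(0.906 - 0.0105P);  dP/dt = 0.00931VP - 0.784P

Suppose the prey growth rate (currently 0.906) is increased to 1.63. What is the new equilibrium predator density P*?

At the interior fixed point, setting dV/dt = 0 with V > 0 fixes P* = (prey growth rate)/(VP coefficient) — independent of the other coefficients.
With the change, P* = 1.63/0.0105 = 155; it rises from 86.3.

P* ≈ 155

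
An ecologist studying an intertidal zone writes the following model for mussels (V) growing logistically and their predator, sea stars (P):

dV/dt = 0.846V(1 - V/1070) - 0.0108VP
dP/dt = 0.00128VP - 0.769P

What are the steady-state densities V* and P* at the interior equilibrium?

V* ≈ 601, P* ≈ 34.4

From dP/dt = 0 with P > 0: 0.00128V* = 0.769, so V* = 601.
Substitute into dV/dt = 0: 0.846(1 - 601/1070) = 0.0108P*.
The bracket is 0.439, giving P* = 0.371/0.0108 = 34.4.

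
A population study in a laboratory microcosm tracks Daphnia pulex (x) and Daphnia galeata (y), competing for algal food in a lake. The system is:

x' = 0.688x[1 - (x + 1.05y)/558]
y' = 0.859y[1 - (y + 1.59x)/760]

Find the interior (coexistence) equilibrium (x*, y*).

Setting both brackets to zero gives the nullclines x + 1.05y = 558 and 1.59x + y = 760.
Substituting y = 760 - 1.59x into the first: x(1 - 1.05·1.59) = 558 - 1.05·760.
So x* = -240/-0.67 = 358, and then y* = 760 - 1.59·358 = 190.

x* ≈ 358, y* ≈ 190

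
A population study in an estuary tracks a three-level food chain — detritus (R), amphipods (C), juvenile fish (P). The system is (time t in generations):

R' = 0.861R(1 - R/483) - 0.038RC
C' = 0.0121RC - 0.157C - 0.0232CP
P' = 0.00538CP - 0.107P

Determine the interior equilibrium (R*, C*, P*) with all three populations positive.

R* ≈ 59, C* ≈ 19.9, P* ≈ 24

From dP/dt = 0: 0.00538C* = 0.107, so C* = 19.9.
From dR/dt = 0: 0.861(1 - R*/483) = 0.038·19.9, giving R* = 483·(1 - 0.878) = 59.
From dC/dt = 0: 0.0121·59 - 0.157 = 0.0232P*, so P* = 0.557/0.0232 = 24.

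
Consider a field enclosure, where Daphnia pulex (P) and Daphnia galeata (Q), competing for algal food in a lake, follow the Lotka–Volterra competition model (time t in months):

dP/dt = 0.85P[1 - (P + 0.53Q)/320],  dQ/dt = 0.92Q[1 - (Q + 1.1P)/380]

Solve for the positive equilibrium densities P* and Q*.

P* ≈ 284, Q* ≈ 67.1

Setting both brackets to zero gives the nullclines P + 0.53Q = 320 and 1.1P + Q = 380.
Substituting Q = 380 - 1.1P into the first: P(1 - 0.53·1.1) = 320 - 0.53·380.
So P* = 119/0.417 = 284, and then Q* = 380 - 1.1·284 = 67.1.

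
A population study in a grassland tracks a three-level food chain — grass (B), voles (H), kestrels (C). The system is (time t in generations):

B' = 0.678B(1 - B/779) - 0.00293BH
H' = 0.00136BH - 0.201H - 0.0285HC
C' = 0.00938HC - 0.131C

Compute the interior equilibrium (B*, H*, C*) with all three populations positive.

B* ≈ 732, H* ≈ 14, C* ≈ 27.9

From dC/dt = 0: 0.00938H* = 0.131, so H* = 14.
From dB/dt = 0: 0.678(1 - B*/779) = 0.00293·14, giving B* = 779·(1 - 0.0604) = 732.
From dH/dt = 0: 0.00136·732 - 0.201 = 0.0285C*, so C* = 0.794/0.0285 = 27.9.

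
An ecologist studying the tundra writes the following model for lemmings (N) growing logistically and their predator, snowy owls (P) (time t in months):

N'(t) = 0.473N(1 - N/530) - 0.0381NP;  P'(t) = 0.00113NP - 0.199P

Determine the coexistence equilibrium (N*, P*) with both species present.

N* ≈ 176, P* ≈ 8.29

From dP/dt = 0 with P > 0: 0.00113N* = 0.199, so N* = 176.
Substitute into dN/dt = 0: 0.473(1 - 176/530) = 0.0381P*.
The bracket is 0.668, giving P* = 0.316/0.0381 = 8.29.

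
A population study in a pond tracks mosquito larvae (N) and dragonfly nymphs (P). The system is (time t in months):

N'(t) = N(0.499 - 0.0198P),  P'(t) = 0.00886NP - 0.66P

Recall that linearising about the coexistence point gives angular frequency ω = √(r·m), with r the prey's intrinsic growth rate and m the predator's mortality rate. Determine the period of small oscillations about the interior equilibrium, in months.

T ≈ 10.9 months

Here r = 0.499 and m = 0.66, so r·m = 0.329.
ω = √0.329 = 0.574 per month, hence T = 2π/ω ≈ 10.9 months.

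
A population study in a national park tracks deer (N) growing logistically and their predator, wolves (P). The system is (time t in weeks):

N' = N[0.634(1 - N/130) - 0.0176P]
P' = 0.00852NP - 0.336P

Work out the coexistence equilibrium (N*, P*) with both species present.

From dP/dt = 0 with P > 0: 0.00852N* = 0.336, so N* = 39.4.
Substitute into dN/dt = 0: 0.634(1 - 39.4/130) = 0.0176P*.
The bracket is 0.697, giving P* = 0.442/0.0176 = 25.1.

N* ≈ 39.4, P* ≈ 25.1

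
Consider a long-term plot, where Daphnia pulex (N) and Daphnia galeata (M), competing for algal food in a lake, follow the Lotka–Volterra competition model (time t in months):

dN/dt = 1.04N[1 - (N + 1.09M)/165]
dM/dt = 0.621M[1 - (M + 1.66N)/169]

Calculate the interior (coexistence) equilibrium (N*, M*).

N* ≈ 23.7, M* ≈ 130

Setting both brackets to zero gives the nullclines N + 1.09M = 165 and 1.66N + M = 169.
Substituting M = 169 - 1.66N into the first: N(1 - 1.09·1.66) = 165 - 1.09·169.
So N* = -19.2/-0.809 = 23.7, and then M* = 169 - 1.66·23.7 = 130.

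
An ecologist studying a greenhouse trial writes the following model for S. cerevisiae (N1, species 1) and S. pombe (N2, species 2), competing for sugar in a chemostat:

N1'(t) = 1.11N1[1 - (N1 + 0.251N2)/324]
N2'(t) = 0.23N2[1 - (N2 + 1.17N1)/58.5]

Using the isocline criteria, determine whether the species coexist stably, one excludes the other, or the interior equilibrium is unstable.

species 1 excludes species 2

Compare the nullcline intercepts: K1/α12 = 324/0.251 = 1290 > K2 = 58.5; K2/α21 = 58.5/1.17 = 50 < K1 = 324.
Since the inequalities point opposite ways, species 1 can invade but species 2 cannot.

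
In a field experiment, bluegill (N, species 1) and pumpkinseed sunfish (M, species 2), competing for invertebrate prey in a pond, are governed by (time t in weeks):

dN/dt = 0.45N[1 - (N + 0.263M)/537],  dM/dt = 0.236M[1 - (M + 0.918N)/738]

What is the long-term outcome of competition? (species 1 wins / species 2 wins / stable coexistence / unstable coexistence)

stable coexistence

Compare the nullcline intercepts: K1/α12 = 537/0.263 = 2040 > K2 = 738; K2/α21 = 738/0.918 = 804 > K1 = 537.
Since both inequalities hold, each species can invade when rare, so the interior equilibrium is stable.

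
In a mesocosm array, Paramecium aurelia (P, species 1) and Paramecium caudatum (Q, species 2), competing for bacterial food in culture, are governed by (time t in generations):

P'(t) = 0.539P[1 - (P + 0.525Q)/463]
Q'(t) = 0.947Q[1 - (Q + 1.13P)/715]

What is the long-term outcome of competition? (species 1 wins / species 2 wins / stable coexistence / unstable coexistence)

Compare the nullcline intercepts: K1/α12 = 463/0.525 = 882 > K2 = 715; K2/α21 = 715/1.13 = 633 > K1 = 463.
Since both inequalities hold, each species can invade when rare, so the interior equilibrium is stable.

stable coexistence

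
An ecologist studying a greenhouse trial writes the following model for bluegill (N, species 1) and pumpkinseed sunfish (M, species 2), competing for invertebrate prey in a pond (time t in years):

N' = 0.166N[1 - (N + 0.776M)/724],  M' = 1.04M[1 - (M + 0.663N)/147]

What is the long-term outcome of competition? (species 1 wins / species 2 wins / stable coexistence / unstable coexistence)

Compare the nullcline intercepts: K1/α12 = 724/0.776 = 933 > K2 = 147; K2/α21 = 147/0.663 = 222 < K1 = 724.
Since the inequalities point opposite ways, species 1 can invade but species 2 cannot.

species 1 excludes species 2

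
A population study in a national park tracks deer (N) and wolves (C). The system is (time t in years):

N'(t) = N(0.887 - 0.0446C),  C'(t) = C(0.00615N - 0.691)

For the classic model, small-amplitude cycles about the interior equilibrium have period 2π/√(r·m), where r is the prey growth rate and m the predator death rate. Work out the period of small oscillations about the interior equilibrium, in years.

Here r = 0.887 and m = 0.691, so r·m = 0.613.
ω = √0.613 = 0.783 per year, hence T = 2π/ω ≈ 8.03 years.

T ≈ 8.03 years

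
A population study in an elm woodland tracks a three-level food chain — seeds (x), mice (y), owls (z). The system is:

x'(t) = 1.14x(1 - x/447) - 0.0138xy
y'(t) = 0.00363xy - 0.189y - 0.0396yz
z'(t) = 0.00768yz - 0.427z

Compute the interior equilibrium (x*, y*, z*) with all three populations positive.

x* ≈ 146, y* ≈ 55.6, z* ≈ 8.62

From dz/dt = 0: 0.00768y* = 0.427, so y* = 55.6.
From dx/dt = 0: 1.14(1 - x*/447) = 0.0138·55.6, giving x* = 447·(1 - 0.673) = 146.
From dy/dt = 0: 0.00363·146 - 0.189 = 0.0396z*, so z* = 0.342/0.0396 = 8.62.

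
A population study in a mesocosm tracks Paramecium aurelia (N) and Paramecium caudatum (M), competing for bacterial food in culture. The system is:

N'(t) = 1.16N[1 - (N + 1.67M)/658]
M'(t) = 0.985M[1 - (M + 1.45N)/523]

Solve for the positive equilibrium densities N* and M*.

Setting both brackets to zero gives the nullclines N + 1.67M = 658 and 1.45N + M = 523.
Substituting M = 523 - 1.45N into the first: N(1 - 1.67·1.45) = 658 - 1.67·523.
So N* = -215/-1.42 = 152, and then M* = 523 - 1.45·152 = 303.

N* ≈ 152, M* ≈ 303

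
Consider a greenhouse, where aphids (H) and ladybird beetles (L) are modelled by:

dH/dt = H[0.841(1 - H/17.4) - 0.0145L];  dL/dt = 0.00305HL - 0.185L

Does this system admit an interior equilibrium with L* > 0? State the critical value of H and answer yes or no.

The predator equation gives dL/dt > 0 only when H > 0.185/0.00305 = 60.7.
Without the predator, H → K = 17.4. Since 17.4 < 60.7, the predator cannot invade.

Threshold H = 60.7; K < 60.7, so no, the predator goes extinct.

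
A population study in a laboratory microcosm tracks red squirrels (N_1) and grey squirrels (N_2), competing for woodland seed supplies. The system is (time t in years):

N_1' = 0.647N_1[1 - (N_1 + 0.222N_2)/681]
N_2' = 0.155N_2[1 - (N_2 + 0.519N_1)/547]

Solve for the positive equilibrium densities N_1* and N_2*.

Setting both brackets to zero gives the nullclines N_1 + 0.222N_2 = 681 and 0.519N_1 + N_2 = 547.
Substituting N_2 = 547 - 0.519N_1 into the first: N_1(1 - 0.222·0.519) = 681 - 0.222·547.
So N_1* = 560/0.885 = 632, and then N_2* = 547 - 0.519·632 = 219.

N_1* ≈ 632, N_2* ≈ 219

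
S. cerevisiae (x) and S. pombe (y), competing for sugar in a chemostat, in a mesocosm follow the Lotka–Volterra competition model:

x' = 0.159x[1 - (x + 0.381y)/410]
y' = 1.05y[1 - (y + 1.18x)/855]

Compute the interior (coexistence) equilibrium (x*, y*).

Setting both brackets to zero gives the nullclines x + 0.381y = 410 and 1.18x + y = 855.
Substituting y = 855 - 1.18x into the first: x(1 - 0.381·1.18) = 410 - 0.381·855.
So x* = 84.2/0.55 = 153, and then y* = 855 - 1.18·153 = 674.

x* ≈ 153, y* ≈ 674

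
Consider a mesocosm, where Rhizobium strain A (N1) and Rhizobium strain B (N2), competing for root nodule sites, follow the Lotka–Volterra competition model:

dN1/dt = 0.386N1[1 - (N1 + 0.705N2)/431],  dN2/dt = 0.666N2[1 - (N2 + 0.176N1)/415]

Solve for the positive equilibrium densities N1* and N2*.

N1* ≈ 158, N2* ≈ 387

Setting both brackets to zero gives the nullclines N1 + 0.705N2 = 431 and 0.176N1 + N2 = 415.
Substituting N2 = 415 - 0.176N1 into the first: N1(1 - 0.705·0.176) = 431 - 0.705·415.
So N1* = 138/0.876 = 158, and then N2* = 415 - 0.176·158 = 387.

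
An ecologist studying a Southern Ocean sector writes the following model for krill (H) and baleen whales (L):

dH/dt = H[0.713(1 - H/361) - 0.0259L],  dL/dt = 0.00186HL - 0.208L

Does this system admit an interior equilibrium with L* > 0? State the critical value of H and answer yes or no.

Threshold H = 112; K > 112, so yes, the predator persists.

The predator equation gives dL/dt > 0 only when H > 0.208/0.00186 = 112.
Without the predator, H → K = 361. Since 361 > 112, the predator can invade and persist.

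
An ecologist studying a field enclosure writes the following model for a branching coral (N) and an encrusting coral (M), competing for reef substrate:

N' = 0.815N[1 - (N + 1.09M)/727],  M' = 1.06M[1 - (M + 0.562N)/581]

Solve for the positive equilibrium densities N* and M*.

Setting both brackets to zero gives the nullclines N + 1.09M = 727 and 0.562N + M = 581.
Substituting M = 581 - 0.562N into the first: N(1 - 1.09·0.562) = 727 - 1.09·581.
So N* = 93.7/0.387 = 242, and then M* = 581 - 0.562·242 = 445.

N* ≈ 242, M* ≈ 445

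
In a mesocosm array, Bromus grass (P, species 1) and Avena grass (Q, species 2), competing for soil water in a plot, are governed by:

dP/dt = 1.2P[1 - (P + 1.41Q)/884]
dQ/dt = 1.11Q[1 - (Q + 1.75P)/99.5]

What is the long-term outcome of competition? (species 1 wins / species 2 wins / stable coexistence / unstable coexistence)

Compare the nullcline intercepts: K1/α12 = 884/1.41 = 627 > K2 = 99.5; K2/α21 = 99.5/1.75 = 56.9 < K1 = 884.
Since the inequalities point opposite ways, species 1 can invade but species 2 cannot.

species 1 excludes species 2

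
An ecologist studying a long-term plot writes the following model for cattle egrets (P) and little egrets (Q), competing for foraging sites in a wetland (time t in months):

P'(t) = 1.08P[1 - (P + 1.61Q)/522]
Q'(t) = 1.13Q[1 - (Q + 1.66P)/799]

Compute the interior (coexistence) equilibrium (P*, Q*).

Setting both brackets to zero gives the nullclines P + 1.61Q = 522 and 1.66P + Q = 799.
Substituting Q = 799 - 1.66P into the first: P(1 - 1.61·1.66) = 522 - 1.61·799.
So P* = -764/-1.67 = 457, and then Q* = 799 - 1.66·457 = 40.4.

P* ≈ 457, Q* ≈ 40.4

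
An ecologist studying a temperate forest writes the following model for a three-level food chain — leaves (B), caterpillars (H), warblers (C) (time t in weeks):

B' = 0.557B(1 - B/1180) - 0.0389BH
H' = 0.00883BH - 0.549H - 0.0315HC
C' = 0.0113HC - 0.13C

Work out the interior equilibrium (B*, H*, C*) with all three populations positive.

B* ≈ 232, H* ≈ 11.5, C* ≈ 47.6

From dC/dt = 0: 0.0113H* = 0.13, so H* = 11.5.
From dB/dt = 0: 0.557(1 - B*/1180) = 0.0389·11.5, giving B* = 1180·(1 - 0.803) = 232.
From dH/dt = 0: 0.00883·232 - 0.549 = 0.0315C*, so C* = 1.5/0.0315 = 47.6.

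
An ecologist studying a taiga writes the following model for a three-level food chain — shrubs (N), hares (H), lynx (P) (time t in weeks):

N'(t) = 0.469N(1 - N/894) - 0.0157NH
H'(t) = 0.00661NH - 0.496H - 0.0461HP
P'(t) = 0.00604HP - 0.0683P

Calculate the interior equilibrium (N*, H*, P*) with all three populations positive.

From dP/dt = 0: 0.00604H* = 0.0683, so H* = 11.3.
From dN/dt = 0: 0.469(1 - N*/894) = 0.0157·11.3, giving N* = 894·(1 - 0.379) = 556.
From dH/dt = 0: 0.00661·556 - 0.496 = 0.0461P*, so P* = 3.18/0.0461 = 68.9.

N* ≈ 556, H* ≈ 11.3, P* ≈ 68.9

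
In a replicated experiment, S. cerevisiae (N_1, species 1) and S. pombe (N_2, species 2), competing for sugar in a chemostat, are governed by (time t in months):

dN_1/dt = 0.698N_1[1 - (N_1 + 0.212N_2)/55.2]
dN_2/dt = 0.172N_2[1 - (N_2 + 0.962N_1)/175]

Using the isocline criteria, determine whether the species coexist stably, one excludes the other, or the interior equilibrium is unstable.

stable coexistence

Compare the nullcline intercepts: K1/α12 = 55.2/0.212 = 260 > K2 = 175; K2/α21 = 175/0.962 = 182 > K1 = 55.2.
Since both inequalities hold, each species can invade when rare, so the interior equilibrium is stable.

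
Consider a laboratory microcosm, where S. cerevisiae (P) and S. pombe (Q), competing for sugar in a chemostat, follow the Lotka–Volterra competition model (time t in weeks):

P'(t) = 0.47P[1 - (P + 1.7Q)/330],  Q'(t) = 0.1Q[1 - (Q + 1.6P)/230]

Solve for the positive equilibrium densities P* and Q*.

Setting both brackets to zero gives the nullclines P + 1.7Q = 330 and 1.6P + Q = 230.
Substituting Q = 230 - 1.6P into the first: P(1 - 1.7·1.6) = 330 - 1.7·230.
So P* = -61/-1.72 = 35.5, and then Q* = 230 - 1.6·35.5 = 173.

P* ≈ 35.5, Q* ≈ 173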